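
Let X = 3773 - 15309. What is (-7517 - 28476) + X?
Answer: -47529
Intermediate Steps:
X = -11536
(-7517 - 28476) + X = (-7517 - 28476) - 11536 = -35993 - 11536 = -47529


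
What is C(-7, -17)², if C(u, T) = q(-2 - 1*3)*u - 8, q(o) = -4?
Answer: 400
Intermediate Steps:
C(u, T) = -8 - 4*u (C(u, T) = -4*u - 8 = -8 - 4*u)
C(-7, -17)² = (-8 - 4*(-7))² = (-8 + 28)² = 20² = 400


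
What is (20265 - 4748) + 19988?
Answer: 35505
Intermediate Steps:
(20265 - 4748) + 19988 = 15517 + 19988 = 35505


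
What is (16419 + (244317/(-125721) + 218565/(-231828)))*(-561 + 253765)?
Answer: 3365209707332086159/809601333 ≈ 4.1566e+9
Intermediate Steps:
(16419 + (244317/(-125721) + 218565/(-231828)))*(-561 + 253765) = (16419 + (244317*(-1/125721) + 218565*(-1/231828)))*253204 = (16419 + (-81439/41907 - 72855/77276))*253204 = (16419 - 9346414649/3238405332)*253204 = (53162030731459/3238405332)*253204 = 3365209707332086159/809601333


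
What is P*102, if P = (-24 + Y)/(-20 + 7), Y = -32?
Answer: 5712/13 ≈ 439.38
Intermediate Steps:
P = 56/13 (P = (-24 - 32)/(-20 + 7) = -56/(-13) = -56*(-1/13) = 56/13 ≈ 4.3077)
P*102 = (56/13)*102 = 5712/13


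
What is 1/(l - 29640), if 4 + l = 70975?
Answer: 1/41331 ≈ 2.4195e-5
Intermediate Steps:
l = 70971 (l = -4 + 70975 = 70971)
1/(l - 29640) = 1/(70971 - 29640) = 1/41331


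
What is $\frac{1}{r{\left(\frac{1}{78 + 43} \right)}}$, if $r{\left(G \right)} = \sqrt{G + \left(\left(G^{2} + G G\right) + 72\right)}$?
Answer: $\frac{121 \sqrt{42171}}{210855} \approx 0.11784$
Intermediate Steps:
$r{\left(G \right)} = \sqrt{72 + G + 2 G^{2}}$ ($r{\left(G \right)} = \sqrt{G + \left(\left(G^{2} + G^{2}\right) + 72\right)} = \sqrt{G + \left(2 G^{2} + 72\right)} = \sqrt{G + \left(72 + 2 G^{2}\right)} = \sqrt{72 + G + 2 G^{2}}$)
$\frac{1}{r{\left(\frac{1}{78 + 43} \right)}} = \frac{1}{\sqrt{72 + \frac{1}{78 + 43} + 2 \left(\frac{1}{78 + 43}\right)^{2}}} = \frac{1}{\sqrt{72 + \frac{1}{121} + 2 \left(\frac{1}{121}\right)^{2}}} = \frac{1}{\sqrt{72 + \frac{1}{121} + \frac{2}{14641}}} = \frac{1}{\sqrt{\frac{1054275}{14641}}} = \frac{1}{\frac{5}{121} \sqrt{42171}} = \frac{121 \sqrt{42171}}{210855}$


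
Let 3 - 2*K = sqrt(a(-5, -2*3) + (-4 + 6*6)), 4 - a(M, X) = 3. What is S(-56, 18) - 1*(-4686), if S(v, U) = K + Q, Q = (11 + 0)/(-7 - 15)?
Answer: 4687 - sqrt(33)/2 ≈ 4684.1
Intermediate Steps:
a(M, X) = 1 (a(M, X) = 4 - 1*3 = 4 - 3 = 1)
K = 3/2 - sqrt(33)/2 (K = 3/2 - sqrt(1 + (-4 + 6*6))/2 = 3/2 - sqrt(1 + (-4 + 36))/2 = 3/2 - sqrt(1 + 32)/2 = 3/2 - sqrt(33)/2 ≈ -1.3723)
Q = -1/2 (Q = 11/(-22) = 11*(-1/22) = -1/2 ≈ -0.50000)
S(v, U) = 1 - sqrt(33)/2 (S(v, U) = (3/2 - sqrt(33)/2) - 1/2 = 1 - sqrt(33)/2)
S(-56, 18) - 1*(-4686) = (1 - sqrt(33)/2) - 1*(-4686) = (1 - sqrt(33)/2) + 4686 = 4687 - sqrt(33)/2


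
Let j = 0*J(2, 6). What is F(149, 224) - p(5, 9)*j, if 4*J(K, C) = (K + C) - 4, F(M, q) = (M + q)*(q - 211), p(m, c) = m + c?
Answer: 4849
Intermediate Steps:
p(m, c) = c + m
F(M, q) = (-211 + q)*(M + q) (F(M, q) = (M + q)*(-211 + q) = (-211 + q)*(M + q))
J(K, C) = -1 + C/4 + K/4 (J(K, C) = ((K + C) - 4)/4 = ((C + K) - 4)/4 = (-4 + C + K)/4 = -1 + C/4 + K/4)
j = 0 (j = 0*(-1 + (¼)*6 + (¼)*2) = 0*(-1 + 3/2 + ½) = 0*1 = 0)
F(149, 224) - p(5, 9)*j = (224² - 211*149 - 211*224 + 149*224) - (9 + 5)*0 = (50176 - 31439 - 47264 + 33376) - 14*0 = 4849 - 1*0 = 4849 + 0 = 4849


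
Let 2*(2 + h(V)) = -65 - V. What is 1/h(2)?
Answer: -2/71 ≈ -0.028169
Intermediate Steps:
h(V) = -69/2 - V/2 (h(V) = -2 + (-65 - V)/2 = -2 + (-65/2 - V/2) = -69/2 - V/2)
1/h(2) = 1/(-69/2 - ½*2) = 1/(-69/2 - 1) = 1/(-71/2) = -2/71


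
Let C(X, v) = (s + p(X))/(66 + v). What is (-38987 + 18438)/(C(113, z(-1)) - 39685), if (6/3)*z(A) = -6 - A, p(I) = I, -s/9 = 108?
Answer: 2609723/5041713 ≈ 0.51763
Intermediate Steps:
s = -972 (s = -9*108 = -972)
z(A) = -3 - A/2 (z(A) = (-6 - A)/2 = -3 - A/2)
C(X, v) = (-972 + X)/(66 + v)
(-38987 + 18438)/(C(113, z(-1)) - 39685) = (-38987 + 18438)/((-972 + 113)/(66 + (-3 - ½*(-1))) - 39685) = -20549/(-859/(66 + (-3 + ½)) - 39685) = -20549/(-859/(66 - 5/2) - 39685) = -20549/(-859/(127/2) - 39685) = -20549/((2/127)*(-859) - 39685) = -20549/(-1718/127 - 39685) = -20549/(-5041713/127) = -20549*(-127/5041713) = 2609723/5041713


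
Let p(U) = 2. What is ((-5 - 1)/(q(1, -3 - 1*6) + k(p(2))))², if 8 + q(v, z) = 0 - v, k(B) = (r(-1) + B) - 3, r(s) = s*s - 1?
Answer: 9/25 ≈ 0.36000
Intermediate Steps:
r(s) = -1 + s² (r(s) = s² - 1 = -1 + s²)
k(B) = -3 + B (k(B) = ((-1 + (-1)²) + B) - 3 = ((-1 + 1) + B) - 3 = (0 + B) - 3 = B - 3 = -3 + B)
q(v, z) = -8 - v (q(v, z) = -8 + (0 - v) = -8 - v)
((-5 - 1)/(q(1, -3 - 1*6) + k(p(2))))² = ((-5 - 1)/((-8 - 1*1) + (-3 + 2)))² = (-6/((-8 - 1) - 1))² = (-6/(-9 - 1))² = (-6/(-10))² = (-6*(-⅒))² = (⅗)² = 9/25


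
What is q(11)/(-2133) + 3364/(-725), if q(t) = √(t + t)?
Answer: -116/25 - √22/2133 ≈ -4.6422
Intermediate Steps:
q(t) = √2*√t (q(t) = √(2*t) = √2*√t)
q(11)/(-2133) + 3364/(-725) = (√2*√11)/(-2133) + 3364/(-725) = √22*(-1/2133) + 3364*(-1/725) = -√22/2133 - 116/25 = -116/25 - √22/2133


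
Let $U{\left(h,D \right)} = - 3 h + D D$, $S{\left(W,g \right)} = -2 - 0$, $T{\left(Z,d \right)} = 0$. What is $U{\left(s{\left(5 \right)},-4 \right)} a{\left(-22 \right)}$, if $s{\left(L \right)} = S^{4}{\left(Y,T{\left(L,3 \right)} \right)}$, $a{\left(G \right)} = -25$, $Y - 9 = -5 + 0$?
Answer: $800$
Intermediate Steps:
$Y = 4$ ($Y = 9 + \left(-5 + 0\right) = 9 - 5 = 4$)
$S{\left(W,g \right)} = -2$ ($S{\left(W,g \right)} = -2 + 0 = -2$)
$s{\left(L \right)} = 16$ ($s{\left(L \right)} = \left(-2\right)^{4} = 16$)
$U{\left(h,D \right)} = D^{2} - 3 h$ ($U{\left(h,D \right)} = - 3 h + D^{2} = D^{2} - 3 h$)
$U{\left(s{\left(5 \right)},-4 \right)} a{\left(-22 \right)} = \left(\left(-4\right)^{2} - 48\right) \left(-25\right) = \left(16 - 48\right) \left(-25\right) = \left(-32\right) \left(-25\right) = 800$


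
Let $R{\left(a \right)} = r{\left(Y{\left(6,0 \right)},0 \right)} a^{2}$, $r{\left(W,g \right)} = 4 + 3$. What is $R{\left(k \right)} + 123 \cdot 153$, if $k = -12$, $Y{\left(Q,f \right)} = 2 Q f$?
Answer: $19827$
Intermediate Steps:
$Y{\left(Q,f \right)} = 2 Q f$
$r{\left(W,g \right)} = 7$
$R{\left(a \right)} = 7 a^{2}$
$R{\left(k \right)} + 123 \cdot 153 = 7 \left(-12\right)^{2} + 123 \cdot 153 = 7 \cdot 144 + 18819 = 1008 + 18819 = 19827$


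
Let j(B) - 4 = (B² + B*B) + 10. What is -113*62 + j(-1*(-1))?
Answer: -6990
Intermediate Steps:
j(B) = 14 + 2*B² (j(B) = 4 + ((B² + B*B) + 10) = 4 + ((B² + B²) + 10) = 4 + (2*B² + 10) = 4 + (10 + 2*B²) = 14 + 2*B²)
-113*62 + j(-1*(-1)) = -113*62 + (14 + 2*(-1*(-1))²) = -7006 + (14 + 2*1²) = -7006 + (14 + 2*1) = -7006 + (14 + 2) = -7006 + 16 = -6990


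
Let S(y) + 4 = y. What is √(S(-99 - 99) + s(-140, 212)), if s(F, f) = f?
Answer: √10 ≈ 3.1623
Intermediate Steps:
S(y) = -4 + y
√(S(-99 - 99) + s(-140, 212)) = √((-4 + (-99 - 99)) + 212) = √((-4 - 198) + 212) = √(-202 + 212) = √10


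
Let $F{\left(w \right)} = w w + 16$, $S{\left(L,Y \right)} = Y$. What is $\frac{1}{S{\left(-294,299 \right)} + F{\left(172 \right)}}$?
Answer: $\frac{1}{29899} \approx 3.3446 \cdot 10^{-5}$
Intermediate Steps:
$F{\left(w \right)} = 16 + w^{2}$ ($F{\left(w \right)} = w^{2} + 16 = 16 + w^{2}$)
$\frac{1}{S{\left(-294,299 \right)} + F{\left(172 \right)}} = \frac{1}{299 + \left(16 + 172^{2}\right)} = \frac{1}{299 + \left(16 + 29584\right)} = \frac{1}{299 + 29600} = \frac{1}{29899}$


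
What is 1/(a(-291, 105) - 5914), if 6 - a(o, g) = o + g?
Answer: -1/5722 ≈ -0.00017476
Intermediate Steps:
a(o, g) = 6 - g - o (a(o, g) = 6 - (o + g) = 6 - (g + o) = 6 + (-g - o) = 6 - g - o)
1/(a(-291, 105) - 5914) = 1/((6 - 1*105 - 1*(-291)) - 5914) = 1/((6 - 105 + 291) - 5914) = 1/(192 - 5914) = 1/(-5722) = -1/5722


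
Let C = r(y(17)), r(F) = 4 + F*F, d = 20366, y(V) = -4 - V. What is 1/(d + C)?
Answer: 1/20811 ≈ 4.8052e-5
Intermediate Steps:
r(F) = 4 + F²
C = 445 (C = 4 + (-4 - 1*17)² = 4 + (-4 - 17)² = 4 + (-21)² = 4 + 441 = 445)
1/(d + C) = 1/(20366 + 445) = 1/20811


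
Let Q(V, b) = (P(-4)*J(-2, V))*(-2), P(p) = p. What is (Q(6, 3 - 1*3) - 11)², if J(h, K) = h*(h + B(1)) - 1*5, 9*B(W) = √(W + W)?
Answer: 29753/81 + 608*√2/9 ≈ 462.86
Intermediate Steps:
B(W) = √2*√W/9 (B(W) = √(W + W)/9 = √(2*W)/9 = (√2*√W)/9 = √2*√W/9)
J(h, K) = -5 + h*(h + √2/9) (J(h, K) = h*(h + √2*√1/9) - 1*5 = h*(h + (⅑)*√2*1) - 5 = h*(h + √2/9) - 5 = -5 + h*(h + √2/9))
Q(V, b) = -8 - 16*√2/9 (Q(V, b) = -4*(-5 + (-2)² + (⅑)*(-2)*√2)*(-2) = -4*(-5 + 4 - 2*√2/9)*(-2) = -4*(-1 - 2*√2/9)*(-2) = (4 + 8*√2/9)*(-2) = -8 - 16*√2/9)
(Q(6, 3 - 1*3) - 11)² = ((-8 - 16*√2/9) - 11)² = (-19 - 16*√2/9)²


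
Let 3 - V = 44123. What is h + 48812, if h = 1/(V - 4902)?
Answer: 2392861863/49022 ≈ 48812.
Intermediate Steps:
V = -44120 (V = 3 - 1*44123 = 3 - 44123 = -44120)
h = -1/49022 (h = 1/(-44120 - 4902) = 1/(-49022) = -1/49022 ≈ -2.0399e-5)
h + 48812 = -1/49022 + 48812 = 2392861863/49022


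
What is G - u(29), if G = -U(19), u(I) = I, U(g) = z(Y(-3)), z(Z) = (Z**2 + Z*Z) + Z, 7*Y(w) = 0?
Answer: -29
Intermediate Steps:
Y(w) = 0 (Y(w) = (1/7)*0 = 0)
z(Z) = Z + 2*Z**2 (z(Z) = (Z**2 + Z**2) + Z = 2*Z**2 + Z = Z + 2*Z**2)
U(g) = 0 (U(g) = 0*(1 + 2*0) = 0*(1 + 0) = 0*1 = 0)
G = 0 (G = -1*0 = 0)
G - u(29) = 0 - 1*29 = 0 - 29 = -29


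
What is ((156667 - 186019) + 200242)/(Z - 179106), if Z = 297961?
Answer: 34178/23771 ≈ 1.4378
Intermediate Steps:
((156667 - 186019) + 200242)/(Z - 179106) = ((156667 - 186019) + 200242)/(297961 - 179106) = (-29352 + 200242)/118855 = 170890*(1/118855) = 34178/23771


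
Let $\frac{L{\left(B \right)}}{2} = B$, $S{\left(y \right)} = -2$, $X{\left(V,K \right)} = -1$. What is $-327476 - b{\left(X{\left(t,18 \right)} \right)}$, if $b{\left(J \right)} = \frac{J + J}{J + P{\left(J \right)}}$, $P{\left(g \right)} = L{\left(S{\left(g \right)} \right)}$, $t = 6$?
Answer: $- \frac{1637382}{5} \approx -3.2748 \cdot 10^{5}$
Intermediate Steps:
$L{\left(B \right)} = 2 B$
$P{\left(g \right)} = -4$ ($P{\left(g \right)} = 2 \left(-2\right) = -4$)
$b{\left(J \right)} = \frac{2 J}{-4 + J}$ ($b{\left(J \right)} = \frac{J + J}{J - 4} = \frac{2 J}{-4 + J}$)
$-327476 - b{\left(X{\left(t,18 \right)} \right)} = -327476 - 2 \left(-1\right) \frac{1}{-4 - 1} = -327476 - 2 \left(-1\right) \frac{1}{-5} = -327476 - 2 \left(-1\right) \left(- \frac{1}{5}\right) = -327476 - \frac{2}{5} = - \frac{1637382}{5}$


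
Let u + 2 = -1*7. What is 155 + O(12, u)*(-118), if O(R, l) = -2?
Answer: 391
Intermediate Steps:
u = -9 (u = -2 - 1*7 = -2 - 7 = -9)
155 + O(12, u)*(-118) = 155 - 2*(-118) = 155 + 236 = 391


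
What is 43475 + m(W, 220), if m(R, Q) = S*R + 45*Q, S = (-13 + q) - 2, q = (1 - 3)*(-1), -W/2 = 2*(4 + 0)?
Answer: 53583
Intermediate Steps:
W = -16 (W = -4*(4 + 0) = -4*4 = -2*8 = -16)
q = 2 (q = -2*(-1) = 2)
S = -13 (S = (-13 + 2) - 2 = -11 - 2 = -13)
m(R, Q) = -13*R + 45*Q
43475 + m(W, 220) = 43475 + (-13*(-16) + 45*220) = 43475 + (208 + 9900) = 43475 + 10108 = 53583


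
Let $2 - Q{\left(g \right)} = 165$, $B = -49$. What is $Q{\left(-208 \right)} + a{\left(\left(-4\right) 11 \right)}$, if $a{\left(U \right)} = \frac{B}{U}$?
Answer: $- \frac{7123}{44} \approx -161.89$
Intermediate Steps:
$Q{\left(g \right)} = -163$ ($Q{\left(g \right)} = 2 - 165 = -163$)
$a{\left(U \right)} = - \frac{49}{U}$
$Q{\left(-208 \right)} + a{\left(\left(-4\right) 11 \right)} = -163 - \frac{49}{\left(-4\right) 11} = -163 - \frac{49}{-44} = -163 - - \frac{49}{44} = -163 + \frac{49}{44} = - \frac{7123}{44}$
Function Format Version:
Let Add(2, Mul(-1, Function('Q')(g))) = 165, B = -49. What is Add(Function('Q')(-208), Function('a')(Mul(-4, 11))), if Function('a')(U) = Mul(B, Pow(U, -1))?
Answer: Rational(-7123, 44) ≈ -161.89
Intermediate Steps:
Function('Q')(g) = -163 (Function('Q')(g) = Add(2, Mul(-1, 165)) = Add(2, -165) = -163)
Function('a')(U) = Mul(-49, Pow(U, -1))
Add(Function('Q')(-208), Function('a')(Mul(-4, 11))) = Add(-163, Mul(-49, Pow(Mul(-4, 11), -1))) = Add(-163, Mul(-49, Pow(-44, -1))) = Add(-163, Mul(-49, Rational(-1, 44))) = Add(-163, Rational(49, 44)) = Rational(-7123, 44)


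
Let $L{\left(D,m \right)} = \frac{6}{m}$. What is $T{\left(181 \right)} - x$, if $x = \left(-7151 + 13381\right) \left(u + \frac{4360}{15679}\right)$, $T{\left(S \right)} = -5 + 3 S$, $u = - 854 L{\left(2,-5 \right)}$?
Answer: $- \frac{100121365714}{15679} \approx -6.3857 \cdot 10^{6}$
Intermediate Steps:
$u = \frac{5124}{5}$ ($u = - 854 \frac{6}{-5} = - 854 \cdot 6 \left(- \frac{1}{5}\right) = \left(-854\right) \left(- \frac{6}{5}\right) = \frac{5124}{5} \approx 1024.8$)
$x = \frac{100129801016}{15679}$ ($x = \left(-7151 + 13381\right) \left(\frac{5124}{5} + \frac{4360}{15679}\right) = 6230 \left(\frac{5124}{5} + 4360 \cdot \frac{1}{15679}\right) = 6230 \left(\frac{5124}{5} + \frac{4360}{15679}\right) = 6230 \cdot \frac{80360996}{78395} = \frac{100129801016}{15679} \approx 6.3862 \cdot 10^{6}$)
$T{\left(181 \right)} - x = \left(-5 + 3 \cdot 181\right) - \frac{100129801016}{15679} = \left(-5 + 543\right) - \frac{100129801016}{15679} = 538 - \frac{100129801016}{15679} = - \frac{100121365714}{15679}$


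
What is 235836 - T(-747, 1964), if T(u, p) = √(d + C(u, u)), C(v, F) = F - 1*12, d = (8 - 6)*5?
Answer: 235836 - I*√749 ≈ 2.3584e+5 - 27.368*I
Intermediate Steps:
d = 10 (d = 2*5 = 10)
C(v, F) = -12 + F (C(v, F) = F - 12 = -12 + F)
T(u, p) = √(-2 + u) (T(u, p) = √(10 + (-12 + u)) = √(-2 + u))
235836 - T(-747, 1964) = 235836 - √(-2 - 747) = 235836 - √(-749) = 235836 - I*√749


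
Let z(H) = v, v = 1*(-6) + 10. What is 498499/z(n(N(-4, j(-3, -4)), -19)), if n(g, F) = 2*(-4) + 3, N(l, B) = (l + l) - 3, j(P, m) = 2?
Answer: 498499/4 ≈ 1.2462e+5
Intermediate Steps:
N(l, B) = -3 + 2*l (N(l, B) = 2*l - 3 = -3 + 2*l)
n(g, F) = -5 (n(g, F) = -8 + 3 = -5)
v = 4 (v = -6 + 10 = 4)
z(H) = 4
498499/z(n(N(-4, j(-3, -4)), -19)) = 498499/4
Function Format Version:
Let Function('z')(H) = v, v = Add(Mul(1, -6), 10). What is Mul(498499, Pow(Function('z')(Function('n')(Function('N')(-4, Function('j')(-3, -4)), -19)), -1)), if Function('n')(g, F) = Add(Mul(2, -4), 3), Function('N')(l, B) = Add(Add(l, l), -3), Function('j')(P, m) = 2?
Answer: Rational(498499, 4) ≈ 1.2462e+5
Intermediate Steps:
Function('N')(l, B) = Add(-3, Mul(2, l)) (Function('N')(l, B) = Add(Mul(2, l), -3) = Add(-3, Mul(2, l)))
Function('n')(g, F) = -5 (Function('n')(g, F) = Add(-8, 3) = -5)
v = 4 (v = Add(-6, 10) = 4)
Function('z')(H) = 4
Mul(498499, Pow(Function('z')(Function('n')(Function('N')(-4, Function('j')(-3, -4)), -19)), -1)) = Mul(498499, Pow(4, -1)) = Mul(498499, Rational(1, 4)) = Rational(498499, 4)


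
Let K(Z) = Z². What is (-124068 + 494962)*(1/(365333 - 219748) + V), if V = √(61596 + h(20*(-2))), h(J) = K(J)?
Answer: 370894/145585 + 741788*√15799 ≈ 9.3238e+7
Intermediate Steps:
h(J) = J²
V = 2*√15799 (V = √(61596 + (20*(-2))²) = √(61596 + (-40)²) = √(61596 + 1600) = √63196 = 2*√15799 ≈ 251.39)
(-124068 + 494962)*(1/(365333 - 219748) + V) = (-124068 + 494962)*(1/(365333 - 219748) + 2*√15799) = 370894*(1/145585 + 2*√15799) = 370894/145585 + 741788*√15799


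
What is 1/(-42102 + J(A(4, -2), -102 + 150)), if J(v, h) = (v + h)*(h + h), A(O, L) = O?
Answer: -1/37110 ≈ -2.6947e-5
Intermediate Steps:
J(v, h) = 2*h*(h + v) (J(v, h) = (h + v)*(2*h) = 2*h*(h + v))
1/(-42102 + J(A(4, -2), -102 + 150)) = 1/(-42102 + 2*(-102 + 150)*((-102 + 150) + 4)) = 1/(-42102 + 2*48*(48 + 4)) = 1/(-42102 + 2*48*52) = 1/(-42102 + 4992) = 1/(-37110) = -1/37110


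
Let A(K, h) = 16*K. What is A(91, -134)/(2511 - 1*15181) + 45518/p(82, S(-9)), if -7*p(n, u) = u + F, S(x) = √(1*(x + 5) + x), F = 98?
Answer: 2*(-52*√13 + 144183361*I)/(905*(√13 - 98*I)) ≈ -3247.0 + 119.46*I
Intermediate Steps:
S(x) = √(5 + 2*x) (S(x) = √(1*(5 + x) + x) = √((5 + x) + x) = √(5 + 2*x))
p(n, u) = -14 - u/7 (p(n, u) = -(u + 98)/7 = -(98 + u)/7 = -14 - u/7)
A(91, -134)/(2511 - 1*15181) + 45518/p(82, S(-9)) = (16*91)/(2511 - 1*15181) + 45518/(-14 - √(5 + 2*(-9))/7) = 1456/(2511 - 15181) + 45518/(-14 - √(5 - 18)/7) = 1456/(-12670) + 45518/(-14 - I*√13/7) = 1456*(-1/12670) + 45518/(-14 - I*√13/7) = -104/905 + 45518/(-14 - I*√13/7)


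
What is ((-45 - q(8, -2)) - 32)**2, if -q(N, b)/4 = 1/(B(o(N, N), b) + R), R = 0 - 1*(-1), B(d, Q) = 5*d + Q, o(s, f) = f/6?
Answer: 1682209/289 ≈ 5820.8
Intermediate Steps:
o(s, f) = f/6 (o(s, f) = f*(1/6) = f/6)
B(d, Q) = Q + 5*d
R = 1 (R = 0 + 1 = 1)
q(N, b) = -4/(1 + b + 5*N/6) (q(N, b) = -4/((b + 5*(N/6)) + 1) = -4/((b + 5*N/6) + 1) = -4/(1 + b + 5*N/6))
((-45 - q(8, -2)) - 32)**2 = ((-45 - (-24)/(6 + 5*8 + 6*(-2))) - 32)**2 = ((-45 - (-24)/(6 + 40 - 12)) - 32)**2 = ((-45 - (-24)/34) - 32)**2 = ((-45 - 1*(-12/17)) - 32)**2 = ((-45 + 12/17) - 32)**2 = (-753/17 - 32)**2 = (-1297/17)**2 = 1682209/289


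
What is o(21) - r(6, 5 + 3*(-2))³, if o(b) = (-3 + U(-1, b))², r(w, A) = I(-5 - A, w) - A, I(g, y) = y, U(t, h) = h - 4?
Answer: -147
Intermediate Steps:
U(t, h) = -4 + h
r(w, A) = w - A
o(b) = (-7 + b)² (o(b) = (-3 + (-4 + b))² = (-7 + b)²)
o(21) - r(6, 5 + 3*(-2))³ = (-7 + 21)² - (6 - (5 + 3*(-2)))³ = 14² - (6 - (5 - 6))³ = 196 - (6 - 1*(-1))³ = 196 - (6 + 1)³ = 196 - 1*7³ = 196 - 1*343 = 196 - 343 = -147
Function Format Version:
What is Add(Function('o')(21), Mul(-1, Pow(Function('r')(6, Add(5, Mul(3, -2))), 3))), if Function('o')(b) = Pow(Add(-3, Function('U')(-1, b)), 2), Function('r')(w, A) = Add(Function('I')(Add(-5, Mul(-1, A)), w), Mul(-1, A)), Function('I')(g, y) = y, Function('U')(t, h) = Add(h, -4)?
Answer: -147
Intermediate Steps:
Function('U')(t, h) = Add(-4, h)
Function('r')(w, A) = Add(w, Mul(-1, A))
Function('o')(b) = Pow(Add(-7, b), 2) (Function('o')(b) = Pow(Add(-3, Add(-4, b)), 2) = Pow(Add(-7, b), 2))
Add(Function('o')(21), Mul(-1, Pow(Function('r')(6, Add(5, Mul(3, -2))), 3))) = Add(Pow(Add(-7, 21), 2), Mul(-1, Pow(Add(6, Mul(-1, Add(5, Mul(3, -2)))), 3))) = Add(Pow(14, 2), Mul(-1, Pow(Add(6, Mul(-1, Add(5, -6))), 3))) = Add(196, Mul(-1, Pow(Add(6, Mul(-1, -1)), 3))) = Add(196, Mul(-1, Pow(Add(6, 1), 3))) = Add(196, Mul(-1, Pow(7, 3))) = Add(196, Mul(-1, 343)) = Add(196, -343) = -147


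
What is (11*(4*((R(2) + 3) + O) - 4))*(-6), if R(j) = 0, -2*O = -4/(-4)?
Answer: -396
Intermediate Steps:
O = -½ (O = -(-2)/(-4) = -(-2)*(-1)/4 = -½*1 = -½ ≈ -0.50000)
(11*(4*((R(2) + 3) + O) - 4))*(-6) = (11*(4*((0 + 3) - ½) - 4))*(-6) = (11*(4*(3 - ½) - 4))*(-6) = (11*(4*(5/2) - 4))*(-6) = (11*(10 - 4))*(-6) = (11*6)*(-6) = 66*(-6) = -396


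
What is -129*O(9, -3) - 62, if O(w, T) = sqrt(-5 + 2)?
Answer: -62 - 129*I*sqrt(3) ≈ -62.0 - 223.43*I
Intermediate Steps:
O(w, T) = I*sqrt(3) (O(w, T) = sqrt(-3) = I*sqrt(3))
-129*O(9, -3) - 62 = -129*I*sqrt(3) - 62 = -62 - 129*I*sqrt(3)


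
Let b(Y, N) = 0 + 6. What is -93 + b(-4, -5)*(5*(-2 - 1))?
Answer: -183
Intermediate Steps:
b(Y, N) = 6
-93 + b(-4, -5)*(5*(-2 - 1)) = -93 + 6*(5*(-2 - 1)) = -93 + 6*(5*(-3)) = -93 + 6*(-15) = -93 - 90 = -183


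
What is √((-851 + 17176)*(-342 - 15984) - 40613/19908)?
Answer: I*√2934173218730789/3318 ≈ 16326.0*I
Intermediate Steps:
√((-851 + 17176)*(-342 - 15984) - 40613/19908) = √(16325*(-16326) - 40613*1/19908) = √(-266521950 - 40613/19908) = √(-5305919021213/19908) = I*√2934173218730789/3318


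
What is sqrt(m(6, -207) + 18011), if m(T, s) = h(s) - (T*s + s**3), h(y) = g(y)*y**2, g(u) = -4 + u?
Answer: I*sqrt(152143) ≈ 390.06*I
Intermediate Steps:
h(y) = y**2*(-4 + y) (h(y) = (-4 + y)*y**2 = y**2*(-4 + y))
m(T, s) = -s**3 + s**2*(-4 + s) - T*s (m(T, s) = s**2*(-4 + s) - (T*s + s**3) = s**2*(-4 + s) - (s**3 + T*s) = s**2*(-4 + s) + (-s**3 - T*s) = -s**3 + s**2*(-4 + s) - T*s)
sqrt(m(6, -207) + 18011) = sqrt(-207*(-1*6 - 4*(-207)) + 18011) = sqrt(-207*(-6 + 828) + 18011) = sqrt(-207*822 + 18011) = sqrt(-170154 + 18011) = sqrt(-152143) = I*sqrt(152143)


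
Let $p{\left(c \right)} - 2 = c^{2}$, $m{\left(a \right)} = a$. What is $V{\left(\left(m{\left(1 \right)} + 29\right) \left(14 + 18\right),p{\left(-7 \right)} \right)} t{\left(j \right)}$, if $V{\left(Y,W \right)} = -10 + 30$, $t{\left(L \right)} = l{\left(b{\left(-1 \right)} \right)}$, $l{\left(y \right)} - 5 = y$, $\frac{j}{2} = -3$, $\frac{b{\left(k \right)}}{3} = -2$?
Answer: $-20$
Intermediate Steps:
$b{\left(k \right)} = -6$ ($b{\left(k \right)} = 3 \left(-2\right) = -6$)
$j = -6$ ($j = 2 \left(-3\right) = -6$)
$l{\left(y \right)} = 5 + y$
$p{\left(c \right)} = 2 + c^{2}$
$t{\left(L \right)} = -1$ ($t{\left(L \right)} = 5 - 6 = -1$)
$V{\left(Y,W \right)} = 20$
$V{\left(\left(m{\left(1 \right)} + 29\right) \left(14 + 18\right),p{\left(-7 \right)} \right)} t{\left(j \right)} = 20 \left(-1\right) = -20$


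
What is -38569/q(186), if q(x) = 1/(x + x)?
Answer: -14347668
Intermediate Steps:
q(x) = 1/(2*x)
-38569/q(186) = -38569/((½)/186) = -38569/((½)*(1/186)) = -38569/1/372 = -38569*372 = -14347668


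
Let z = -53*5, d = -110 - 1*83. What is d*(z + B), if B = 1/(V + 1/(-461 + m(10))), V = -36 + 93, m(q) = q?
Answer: 1314646327/25706 ≈ 51142.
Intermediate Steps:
d = -193 (d = -110 - 83 = -193)
z = -265
V = 57
B = 451/25706 (B = 1/(57 + 1/(-461 + 10)) = 1/(57 + 1/(-451)) = 1/(57 - 1/451) = 1/(25706/451) = 451/25706 ≈ 0.017545)
d*(z + B) = -193*(-265 + 451/25706) = -193*(-6811639/25706) = 1314646327/25706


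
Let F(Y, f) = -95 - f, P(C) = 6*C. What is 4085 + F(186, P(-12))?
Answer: 4062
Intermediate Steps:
F(Y, f) = -95 - f
4085 + F(186, P(-12)) = 4085 + (-95 - 6*(-12)) = 4085 + (-95 - 1*(-72)) = 4085 + (-95 + 72) = 4085 - 23 = 4062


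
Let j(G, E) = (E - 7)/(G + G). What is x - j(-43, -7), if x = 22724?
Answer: 977125/43 ≈ 22724.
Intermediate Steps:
j(G, E) = (-7 + E)/(2*G) (j(G, E) = (-7 + E)/((2*G)) = (-7 + E)*(1/(2*G)) = (-7 + E)/(2*G))
x - j(-43, -7) = 22724 - (-7 - 7)/(2*(-43)) = 22724 - (-1)*(-14)/(2*43) = 22724 - 1*7/43 = 22724 - 7/43 = 977125/43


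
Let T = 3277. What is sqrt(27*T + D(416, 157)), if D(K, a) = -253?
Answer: sqrt(88226) ≈ 297.03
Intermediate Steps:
sqrt(27*T + D(416, 157)) = sqrt(27*3277 - 253) = sqrt(88479 - 253) = sqrt(88226)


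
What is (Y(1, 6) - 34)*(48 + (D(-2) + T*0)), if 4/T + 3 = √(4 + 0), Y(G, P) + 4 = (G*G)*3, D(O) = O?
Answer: -1610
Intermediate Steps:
Y(G, P) = -4 + 3*G² (Y(G, P) = -4 + (G*G)*3 = -4 + G²*3 = -4 + 3*G²)
T = -4 (T = 4/(-3 + √(4 + 0)) = 4/(-3 + √4) = 4/(-3 + 2) = 4/(-1) = 4*(-1) = -4)
(Y(1, 6) - 34)*(48 + (D(-2) + T*0)) = ((-4 + 3*1²) - 34)*(48 + (-2 - 4*0)) = ((-4 + 3*1) - 34)*(48 + (-2 + 0)) = ((-4 + 3) - 34)*(48 - 2) = (-1 - 34)*46 = -35*46 = -1610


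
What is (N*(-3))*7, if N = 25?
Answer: -525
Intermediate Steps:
(N*(-3))*7 = (25*(-3))*7 = -75*7 = -525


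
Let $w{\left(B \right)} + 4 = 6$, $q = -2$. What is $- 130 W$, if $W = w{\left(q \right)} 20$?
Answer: $-5200$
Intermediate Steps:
$w{\left(B \right)} = 2$ ($w{\left(B \right)} = -4 + 6 = 2$)
$W = 40$ ($W = 2 \cdot 20 = 40$)
$- 130 W = \left(-130\right) 40 = -5200$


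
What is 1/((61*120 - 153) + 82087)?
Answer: 1/89254 ≈ 1.1204e-5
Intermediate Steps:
1/((61*120 - 153) + 82087) = 1/((7320 - 153) + 82087) = 1/(7167 + 82087) = 1/89254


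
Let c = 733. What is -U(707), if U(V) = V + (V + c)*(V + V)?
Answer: -2036867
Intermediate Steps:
U(V) = V + 2*V*(733 + V) (U(V) = V + (V + 733)*(V + V) = V + (733 + V)*(2*V) = V + 2*V*(733 + V))
-U(707) = -707*(1467 + 2*707) = -707*(1467 + 1414) = -707*2881 = -1*2036867 = -2036867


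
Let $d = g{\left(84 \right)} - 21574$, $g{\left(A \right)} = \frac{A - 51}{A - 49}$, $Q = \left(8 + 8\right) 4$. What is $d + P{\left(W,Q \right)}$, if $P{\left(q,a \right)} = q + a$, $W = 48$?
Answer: $- \frac{751137}{35} \approx -21461.0$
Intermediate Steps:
$Q = 64$ ($Q = 16 \cdot 4 = 64$)
$g{\left(A \right)} = \frac{-51 + A}{-49 + A}$
$P{\left(q,a \right)} = a + q$
$d = - \frac{755057}{35}$ ($d = \frac{-51 + 84}{-49 + 84} - 21574 = \frac{1}{35} \cdot 33 - 21574 = \frac{33}{35} - 21574 = - \frac{755057}{35} \approx -21573.0$)
$d + P{\left(W,Q \right)} = - \frac{755057}{35} + \left(64 + 48\right) = - \frac{755057}{35} + 112 = - \frac{751137}{35}$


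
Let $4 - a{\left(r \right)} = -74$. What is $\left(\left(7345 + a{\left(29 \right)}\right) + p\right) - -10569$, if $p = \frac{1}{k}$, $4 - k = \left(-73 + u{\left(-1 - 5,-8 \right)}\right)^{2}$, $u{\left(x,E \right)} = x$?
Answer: $\frac{112216103}{6237} \approx 17992.0$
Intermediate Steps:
$a{\left(r \right)} = 78$ ($a{\left(r \right)} = 4 - -74 = 4 + 74 = 78$)
$k = -6237$ ($k = 4 - \left(-73 - 6\right)^{2} = 4 - \left(-79\right)^{2} = 4 - 6241 = -6237$)
$p = - \frac{1}{6237}$ ($p = \frac{1}{-6237} = - \frac{1}{6237} \approx -0.00016033$)
$\left(\left(7345 + a{\left(29 \right)}\right) + p\right) - -10569 = \left(\left(7345 + 78\right) - \frac{1}{6237}\right) - -10569 = \left(7423 - \frac{1}{6237}\right) + 10569 = \frac{46297250}{6237} + 10569 = \frac{112216103}{6237}$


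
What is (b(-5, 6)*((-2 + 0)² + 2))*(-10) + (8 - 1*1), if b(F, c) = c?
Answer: -353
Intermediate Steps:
(b(-5, 6)*((-2 + 0)² + 2))*(-10) + (8 - 1*1) = (6*((-2 + 0)² + 2))*(-10) + (8 - 1*1) = (6*((-2)² + 2))*(-10) + (8 - 1) = (6*(4 + 2))*(-10) + 7 = (6*6)*(-10) + 7 = 36*(-10) + 7 = -360 + 7 = -353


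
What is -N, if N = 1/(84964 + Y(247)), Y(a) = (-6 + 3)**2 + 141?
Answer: -1/85114 ≈ -1.1749e-5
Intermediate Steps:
Y(a) = 150 (Y(a) = (-3)**2 + 141 = 9 + 141 = 150)
N = 1/85114 (N = 1/(84964 + 150) = 1/85114 ≈ 1.1749e-5)
-N = -1*1/85114 = -1/85114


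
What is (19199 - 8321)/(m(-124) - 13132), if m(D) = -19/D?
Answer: -449624/542783 ≈ -0.82837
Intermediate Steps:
(19199 - 8321)/(m(-124) - 13132) = (19199 - 8321)/(-19/(-124) - 13132) = 10878/(-19*(-1/124) - 13132) = 10878/(19/124 - 13132) = 10878/(-1628349/124) = 10878*(-124/1628349) = -449624/542783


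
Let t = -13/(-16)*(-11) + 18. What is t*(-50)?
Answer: -3625/8 ≈ -453.13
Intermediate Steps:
t = 145/16 (t = -13*(-1/16)*(-11) + 18 = (13/16)*(-11) + 18 = -143/16 + 18 = 145/16 ≈ 9.0625)
t*(-50) = (145/16)*(-50) = -3625/8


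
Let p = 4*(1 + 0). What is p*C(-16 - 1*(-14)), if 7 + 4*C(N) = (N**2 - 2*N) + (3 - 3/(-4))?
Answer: 19/4 ≈ 4.7500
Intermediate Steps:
p = 4 (p = 4*1 = 4)
C(N) = -13/16 - N/2 + N**2/4 (C(N) = -7/4 + ((N**2 - 2*N) + (3 - 3/(-4)))/4 = -7/4 + ((N**2 - 2*N) + (3 - 1/4*(-3)))/4 = -7/4 + ((N**2 - 2*N) + (3 + 3/4))/4 = -7/4 + ((N**2 - 2*N) + 15/4)/4 = -7/4 + (15/4 + N**2 - 2*N)/4 = -7/4 + (15/16 - N/2 + N**2/4) = -13/16 - N/2 + N**2/4)
p*C(-16 - 1*(-14)) = 4*(-13/16 - (-16 - 1*(-14))/2 + (-16 - 1*(-14))**2/4) = 4*(-13/16 - (-16 + 14)/2 + (-16 + 14)**2/4) = 4*(-13/16 - 1/2*(-2) + (1/4)*(-2)**2) = 4*(-13/16 + 1 + (1/4)*4) = 4*(-13/16 + 1 + 1) = 4*(19/16) = 19/4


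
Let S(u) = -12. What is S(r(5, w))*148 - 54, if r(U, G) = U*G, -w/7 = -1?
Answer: -1830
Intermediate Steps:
w = 7 (w = -7*(-1) = 7)
r(U, G) = G*U
S(r(5, w))*148 - 54 = -12*148 - 54 = -1776 - 54 = -1830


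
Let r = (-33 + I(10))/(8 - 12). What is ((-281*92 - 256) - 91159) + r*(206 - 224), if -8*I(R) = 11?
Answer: -1878747/16 ≈ -1.1742e+5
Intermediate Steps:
I(R) = -11/8 (I(R) = -⅛*11 = -11/8)
r = 275/32 (r = (-33 - 11/8)/(8 - 12) = -275/8/(-4) = -275/8*(-¼) = 275/32 ≈ 8.5938)
((-281*92 - 256) - 91159) + r*(206 - 224) = ((-281*92 - 256) - 91159) + 275*(206 - 224)/32 = ((-25852 - 256) - 91159) + (275/32)*(-18) = (-26108 - 91159) - 2475/16 = -117267 - 2475/16 = -1878747/16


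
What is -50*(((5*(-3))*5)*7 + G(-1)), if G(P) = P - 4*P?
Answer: 26100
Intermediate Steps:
G(P) = -3*P
-50*(((5*(-3))*5)*7 + G(-1)) = -50*(((5*(-3))*5)*7 - 3*(-1)) = -50*(-15*5*7 + 3) = -50*(-75*7 + 3) = -50*(-525 + 3) = -50*(-522) = 26100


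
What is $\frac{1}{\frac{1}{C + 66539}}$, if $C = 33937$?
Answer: $100476$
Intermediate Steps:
$\frac{1}{\frac{1}{C + 66539}} = \frac{1}{\frac{1}{33937 + 66539}} = \frac{1}{\frac{1}{100476}} = 100476$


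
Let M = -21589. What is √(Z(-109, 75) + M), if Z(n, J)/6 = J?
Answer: I*√21139 ≈ 145.39*I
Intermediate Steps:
Z(n, J) = 6*J
√(Z(-109, 75) + M) = √(6*75 - 21589) = √(450 - 21589) = √(-21139) = I*√21139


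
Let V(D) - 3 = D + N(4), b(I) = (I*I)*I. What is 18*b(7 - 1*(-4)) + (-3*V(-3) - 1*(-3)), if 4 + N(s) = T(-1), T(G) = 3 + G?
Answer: 23967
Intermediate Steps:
b(I) = I³ (b(I) = I²*I = I³)
N(s) = -2 (N(s) = -4 + (3 - 1) = -4 + 2 = -2)
V(D) = 1 + D (V(D) = 3 + (D - 2) = 3 + (-2 + D) = 1 + D)
18*b(7 - 1*(-4)) + (-3*V(-3) - 1*(-3)) = 18*(7 - 1*(-4))³ + (-3*(1 - 3) - 1*(-3)) = 18*(7 + 4)³ + (-3*(-2) + 3) = 18*11³ + (6 + 3) = 18*1331 + 9 = 23958 + 9 = 23967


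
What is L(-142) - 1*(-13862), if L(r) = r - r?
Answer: 13862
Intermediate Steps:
L(r) = 0
L(-142) - 1*(-13862) = 0 - 1*(-13862) = 0 + 13862 = 13862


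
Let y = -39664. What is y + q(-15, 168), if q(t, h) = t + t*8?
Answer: -39799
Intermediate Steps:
q(t, h) = 9*t (q(t, h) = t + 8*t = 9*t)
y + q(-15, 168) = -39664 + 9*(-15) = -39664 - 135 = -39799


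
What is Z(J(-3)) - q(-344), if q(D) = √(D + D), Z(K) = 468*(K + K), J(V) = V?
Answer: -2808 - 4*I*√43 ≈ -2808.0 - 26.23*I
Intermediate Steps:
Z(K) = 936*K (Z(K) = 468*(2*K) = 936*K)
q(D) = √2*√D (q(D) = √(2*D) = √2*√D)
Z(J(-3)) - q(-344) = 936*(-3) - √2*√(-344) = -2808 - √2*2*I*√86 = -2808 - 4*I*√43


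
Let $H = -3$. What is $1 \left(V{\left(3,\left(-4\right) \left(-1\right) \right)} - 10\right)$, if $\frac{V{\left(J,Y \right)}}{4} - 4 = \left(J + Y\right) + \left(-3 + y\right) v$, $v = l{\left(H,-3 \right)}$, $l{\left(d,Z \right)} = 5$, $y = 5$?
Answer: $74$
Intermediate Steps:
$v = 5$
$V{\left(J,Y \right)} = 56 + 4 J + 4 Y$ ($V{\left(J,Y \right)} = 16 + 4 \left(\left(J + Y\right) + \left(-3 + 5\right) 5\right) = 16 + 4 \left(\left(J + Y\right) + 2 \cdot 5\right) = 16 + 4 \left(\left(J + Y\right) + 10\right) = 16 + 4 \left(10 + J + Y\right) = 16 + \left(40 + 4 J + 4 Y\right) = 56 + 4 J + 4 Y$)
$1 \left(V{\left(3,\left(-4\right) \left(-1\right) \right)} - 10\right) = 1 \left(\left(56 + 4 \cdot 3 + 4 \left(\left(-4\right) \left(-1\right)\right)\right) - 10\right) = 1 \left(\left(56 + 12 + 4 \cdot 4\right) - 10\right) = 1 \left(\left(56 + 12 + 16\right) - 10\right) = 1 \left(84 - 10\right) = 1 \cdot 74 = 74$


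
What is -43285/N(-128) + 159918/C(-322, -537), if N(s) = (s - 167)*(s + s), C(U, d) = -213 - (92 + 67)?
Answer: -201551823/468224 ≈ -430.46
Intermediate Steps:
C(U, d) = -372 (C(U, d) = -213 - 1*159 = -213 - 159 = -372)
N(s) = 2*s*(-167 + s) (N(s) = (-167 + s)*(2*s) = 2*s*(-167 + s))
-43285/N(-128) + 159918/C(-322, -537) = -43285*(-1/(256*(-167 - 128))) + 159918/(-372) = -43285/(2*(-128)*(-295)) + 159918*(-1/372) = -43285/75520 - 26653/62 = -43285*1/75520 - 26653/62 = -8657/15104 - 26653/62 = -201551823/468224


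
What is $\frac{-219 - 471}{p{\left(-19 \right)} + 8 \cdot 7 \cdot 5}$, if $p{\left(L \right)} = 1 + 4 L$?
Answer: $- \frac{138}{41} \approx -3.3659$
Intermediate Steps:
$\frac{-219 - 471}{p{\left(-19 \right)} + 8 \cdot 7 \cdot 5} = \frac{-219 - 471}{\left(1 + 4 \left(-19\right)\right) + 8 \cdot 7 \cdot 5} = - \frac{690}{\left(1 - 76\right) + 56 \cdot 5} = - \frac{690}{-75 + 280} = - \frac{690}{205} = \left(-690\right) \frac{1}{205} = - \frac{138}{41}$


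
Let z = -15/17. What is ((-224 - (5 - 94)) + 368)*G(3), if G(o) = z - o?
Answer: -15378/17 ≈ -904.59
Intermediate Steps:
z = -15/17 (z = -15*1/17 = -15/17 ≈ -0.88235)
G(o) = -15/17 - o
((-224 - (5 - 94)) + 368)*G(3) = ((-224 - (5 - 94)) + 368)*(-15/17 - 1*3) = ((-224 - 1*(-89)) + 368)*(-15/17 - 3) = ((-224 + 89) + 368)*(-66/17) = (-135 + 368)*(-66/17) = 233*(-66/17) = -15378/17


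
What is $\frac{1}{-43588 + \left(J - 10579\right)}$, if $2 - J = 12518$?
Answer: $- \frac{1}{66683} \approx -1.4996 \cdot 10^{-5}$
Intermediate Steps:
$J = -12516$ ($J = 2 - 12518 = -12516$)
$\frac{1}{-43588 + \left(J - 10579\right)} = \frac{1}{-43588 - 23095} = \frac{1}{-66683} = - \frac{1}{66683}$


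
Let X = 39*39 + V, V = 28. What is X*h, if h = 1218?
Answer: 1886682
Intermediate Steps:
X = 1549 (X = 39*39 + 28 = 1521 + 28 = 1549)
X*h = 1549*1218 = 1886682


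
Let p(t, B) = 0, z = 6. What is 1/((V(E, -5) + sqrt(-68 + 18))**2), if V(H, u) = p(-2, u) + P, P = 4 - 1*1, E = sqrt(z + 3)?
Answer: (3 + 5*I*sqrt(2))**(-2) ≈ -0.011778 - 0.012188*I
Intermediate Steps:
E = 3 (E = sqrt(6 + 3) = sqrt(9) = 3)
P = 3 (P = 4 - 1 = 3)
V(H, u) = 3 (V(H, u) = 0 + 3 = 3)
1/((V(E, -5) + sqrt(-68 + 18))**2) = 1/((3 + sqrt(-68 + 18))**2) = 1/((3 + sqrt(-50))**2) = 1/((3 + 5*I*sqrt(2))**2) = (3 + 5*I*sqrt(2))**(-2)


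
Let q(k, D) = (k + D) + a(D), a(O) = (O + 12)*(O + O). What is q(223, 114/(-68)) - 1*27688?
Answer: -7947873/289 ≈ -27501.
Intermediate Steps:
a(O) = 2*O*(12 + O) (a(O) = (12 + O)*(2*O) = 2*O*(12 + O))
q(k, D) = D + k + 2*D*(12 + D) (q(k, D) = (k + D) + 2*D*(12 + D) = (D + k) + 2*D*(12 + D) = D + k + 2*D*(12 + D))
q(223, 114/(-68)) - 1*27688 = (114/(-68) + 223 + 2*(114/(-68))*(12 + 114/(-68))) - 1*27688 = (114*(-1/68) + 223 + 2*(114*(-1/68))*(12 + 114*(-1/68))) - 27688 = (-57/34 + 223 + 2*(-57/34)*(12 - 57/34)) - 27688 = (-57/34 + 223 + 2*(-57/34)*(351/34)) - 27688 = (-57/34 + 223 - 20007/578) - 27688 = 53959/289 - 27688 = -7947873/289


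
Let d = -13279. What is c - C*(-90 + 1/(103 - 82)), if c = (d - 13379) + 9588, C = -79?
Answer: -507701/21 ≈ -24176.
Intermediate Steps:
c = -17070 (c = (-13279 - 13379) + 9588 = -26658 + 9588 = -17070)
c - C*(-90 + 1/(103 - 82)) = -17070 - (-79)*(-90 + 1/(103 - 82)) = -17070 - (-79)*(-90 + 1/21) = -17070 - (-79)*(-1889)/21 = -17070 - 1*149231/21 = -17070 - 149231/21 = -507701/21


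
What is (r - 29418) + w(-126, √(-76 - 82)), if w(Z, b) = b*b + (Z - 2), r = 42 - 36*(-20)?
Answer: -28942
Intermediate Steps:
r = 762 (r = 42 + 720 = 762)
w(Z, b) = -2 + Z + b² (w(Z, b) = b² + (-2 + Z) = -2 + Z + b²)
(r - 29418) + w(-126, √(-76 - 82)) = (762 - 29418) + (-2 - 126 + (√(-76 - 82))²) = -28656 + (-2 - 126 + (√(-158))²) = -28656 + (-2 - 126 + (I*√158)²) = -28656 + (-2 - 126 - 158) = -28656 - 286 = -28942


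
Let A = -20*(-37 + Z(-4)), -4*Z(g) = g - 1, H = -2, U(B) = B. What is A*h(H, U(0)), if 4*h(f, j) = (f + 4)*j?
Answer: 0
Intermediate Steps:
Z(g) = 1/4 - g/4 (Z(g) = -(g - 1)/4 = -(-1 + g)/4 = 1/4 - g/4)
h(f, j) = j*(4 + f)/4 (h(f, j) = ((f + 4)*j)/4 = ((4 + f)*j)/4 = (j*(4 + f))/4 = j*(4 + f)/4)
A = 715 (A = -20*(-37 + (1/4 - 1/4*(-4))) = -20*(-37 + (1/4 + 1)) = -20*(-37 + 5/4) = -20*(-143/4) = 715)
A*h(H, U(0)) = 715*((1/4)*0*(4 - 2)) = 715*((1/4)*0*2) = 715*0 = 0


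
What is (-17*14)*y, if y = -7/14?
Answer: 119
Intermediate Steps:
y = -1/2 (y = -7*1/14 = -1/2 ≈ -0.50000)
(-17*14)*y = -17*14*(-1/2) = -238*(-1/2) = 119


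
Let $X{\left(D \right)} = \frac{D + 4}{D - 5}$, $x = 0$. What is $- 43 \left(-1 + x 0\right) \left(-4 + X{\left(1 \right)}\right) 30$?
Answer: $- \frac{13545}{2} \approx -6772.5$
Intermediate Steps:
$X{\left(D \right)} = \frac{4 + D}{-5 + D}$
$- 43 \left(-1 + x 0\right) \left(-4 + X{\left(1 \right)}\right) 30 = - 43 \left(-1 + 0 \cdot 0\right) \left(-4 + \frac{4 + 1}{-5 + 1}\right) 30 = - 43 \left(-1 + 0\right) \left(-4 + \frac{1}{-4} \cdot 5\right) 30 = - 43 \left(- (-4 - \frac{5}{4})\right) 30 = - 43 \left(\left(-1\right) \left(- \frac{21}{4}\right)\right) 30 = \left(-43\right) \frac{21}{4} \cdot 30 = \left(- \frac{903}{4}\right) 30 = - \frac{13545}{2}$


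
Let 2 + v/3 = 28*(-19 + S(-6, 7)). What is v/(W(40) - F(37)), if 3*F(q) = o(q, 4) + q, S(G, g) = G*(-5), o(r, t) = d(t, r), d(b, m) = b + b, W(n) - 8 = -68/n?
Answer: -3060/29 ≈ -105.52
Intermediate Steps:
W(n) = 8 - 68/n
d(b, m) = 2*b
o(r, t) = 2*t
S(G, g) = -5*G
F(q) = 8/3 + q/3 (F(q) = (2*4 + q)/3 = (8 + q)/3 = 8/3 + q/3)
v = 918 (v = -6 + 3*(28*(-19 - 5*(-6))) = -6 + 3*(28*(-19 + 30)) = -6 + 3*(28*11) = -6 + 3*308 = -6 + 924 = 918)
v/(W(40) - F(37)) = 918/((8 - 68/40) - (8/3 + (⅓)*37)) = 918/((8 - 68*1/40) - (8/3 + 37/3)) = 918/((8 - 17/10) - 1*15) = 918/(63/10 - 15) = 918/(-87/10) = 918*(-10/87) = -3060/29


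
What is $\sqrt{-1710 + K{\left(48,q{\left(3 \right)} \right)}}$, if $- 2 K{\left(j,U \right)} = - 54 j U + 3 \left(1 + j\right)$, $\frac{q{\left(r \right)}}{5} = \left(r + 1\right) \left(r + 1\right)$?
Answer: $\frac{\sqrt{407586}}{2} \approx 319.21$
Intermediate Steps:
$q{\left(r \right)} = 5 \left(1 + r\right)^{2}$ ($q{\left(r \right)} = 5 \left(r + 1\right) \left(r + 1\right) = 5 \left(1 + r\right) \left(1 + r\right) = 5 \left(1 + r\right)^{2}$)
$K{\left(j,U \right)} = - \frac{3}{2} - \frac{3 j}{2} + 27 U j$ ($K{\left(j,U \right)} = - \frac{- 54 j U + 3 \left(1 + j\right)}{2} = - \frac{- 54 U j + \left(3 + 3 j\right)}{2} = - \frac{3 + 3 j - 54 U j}{2} = - \frac{3}{2} - \frac{3 j}{2} + 27 U j$)
$\sqrt{-1710 + K{\left(48,q{\left(3 \right)} \right)}} = \sqrt{-1710 - \left(\frac{147}{2} - 27 \cdot 5 \left(1 + 3\right)^{2} \cdot 48\right)} = \sqrt{-1710 - \left(\frac{147}{2} - 27 \cdot 5 \cdot 4^{2} \cdot 48\right)} = \sqrt{-1710 - \left(\frac{147}{2} - 27 \cdot 5 \cdot 16 \cdot 48\right)} = \sqrt{-1710 - \left(\frac{147}{2} - 103680\right)} = \sqrt{-1710 - - \frac{207213}{2}} = \sqrt{-1710 + \frac{207213}{2}} = \sqrt{\frac{203793}{2}} = \frac{\sqrt{407586}}{2}$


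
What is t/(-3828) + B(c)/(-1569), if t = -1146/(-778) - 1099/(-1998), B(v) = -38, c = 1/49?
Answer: 36863593441/1556032641768 ≈ 0.023691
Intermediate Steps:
c = 1/49 ≈ 0.020408
t = 1572365/777222 (t = -1146*(-1/778) - 1099*(-1/1998) = 573/389 + 1099/1998 = 1572365/777222 ≈ 2.0231)
t/(-3828) + B(c)/(-1569) = (1572365/777222)/(-3828) - 38/(-1569) = (1572365/777222)*(-1/3828) - 38*(-1/1569) = -1572365/2975205816 + 38/1569 = 36863593441/1556032641768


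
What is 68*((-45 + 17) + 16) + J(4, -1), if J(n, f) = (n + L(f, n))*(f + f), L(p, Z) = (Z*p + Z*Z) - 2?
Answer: -844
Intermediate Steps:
L(p, Z) = -2 + Z² + Z*p (L(p, Z) = (Z*p + Z²) - 2 = (Z² + Z*p) - 2 = -2 + Z² + Z*p)
J(n, f) = 2*f*(-2 + n + n² + f*n) (J(n, f) = (n + (-2 + n² + n*f))*(f + f) = (n + (-2 + n² + f*n))*(2*f) = (-2 + n + n² + f*n)*(2*f) = 2*f*(-2 + n + n² + f*n))
68*((-45 + 17) + 16) + J(4, -1) = 68*((-45 + 17) + 16) + 2*(-1)*(-2 + 4 + 4² - 1*4) = 68*(-28 + 16) + 2*(-1)*(-2 + 4 + 16 - 4) = 68*(-12) + 2*(-1)*14 = -816 - 28 = -844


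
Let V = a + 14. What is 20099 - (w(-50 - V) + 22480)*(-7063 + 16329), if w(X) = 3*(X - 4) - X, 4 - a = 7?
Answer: -207037937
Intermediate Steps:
a = -3 (a = 4 - 1*7 = 4 - 7 = -3)
V = 11 (V = -3 + 14 = 11)
w(X) = -12 + 2*X (w(X) = 3*(-4 + X) - X = (-12 + 3*X) - X = -12 + 2*X)
20099 - (w(-50 - V) + 22480)*(-7063 + 16329) = 20099 - ((-12 + 2*(-50 - 1*11)) + 22480)*(-7063 + 16329) = 20099 - ((-12 + 2*(-50 - 11)) + 22480)*9266 = 20099 - ((-12 + 2*(-61)) + 22480)*9266 = 20099 - ((-12 - 122) + 22480)*9266 = 20099 - (-134 + 22480)*9266 = 20099 - 22346*9266 = 20099 - 1*207058036 = 20099 - 207058036 = -207037937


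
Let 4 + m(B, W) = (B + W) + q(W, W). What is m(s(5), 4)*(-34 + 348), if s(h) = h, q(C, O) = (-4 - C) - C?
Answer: -2198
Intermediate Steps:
q(C, O) = -4 - 2*C
m(B, W) = -8 + B - W (m(B, W) = -4 + ((B + W) + (-4 - 2*W)) = -4 + (-4 + B - W) = -8 + B - W)
m(s(5), 4)*(-34 + 348) = (-8 + 5 - 1*4)*(-34 + 348) = (-8 + 5 - 4)*314 = -7*314 = -2198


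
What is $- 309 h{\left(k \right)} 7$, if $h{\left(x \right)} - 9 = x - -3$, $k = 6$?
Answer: $-38934$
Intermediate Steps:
$h{\left(x \right)} = 12 + x$ ($h{\left(x \right)} = 9 + \left(x - -3\right) = 9 + \left(x + 3\right) = 9 + \left(3 + x\right) = 12 + x$)
$- 309 h{\left(k \right)} 7 = - 309 \left(12 + 6\right) 7 = - 309 \cdot 18 \cdot 7 = \left(-309\right) 126 = -38934$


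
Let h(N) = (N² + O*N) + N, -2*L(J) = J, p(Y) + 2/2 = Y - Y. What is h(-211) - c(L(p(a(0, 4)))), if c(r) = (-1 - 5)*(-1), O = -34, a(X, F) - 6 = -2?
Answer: 51478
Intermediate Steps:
a(X, F) = 4 (a(X, F) = 6 - 2 = 4)
p(Y) = -1 (p(Y) = -1 + (Y - Y) = -1 + 0 = -1)
L(J) = -J/2
c(r) = 6 (c(r) = -6*(-1) = 6)
h(N) = N² - 33*N (h(N) = (N² - 34*N) + N = N² - 33*N)
h(-211) - c(L(p(a(0, 4)))) = -211*(-33 - 211) - 1*6 = -211*(-244) - 6 = 51484 - 6 = 51478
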